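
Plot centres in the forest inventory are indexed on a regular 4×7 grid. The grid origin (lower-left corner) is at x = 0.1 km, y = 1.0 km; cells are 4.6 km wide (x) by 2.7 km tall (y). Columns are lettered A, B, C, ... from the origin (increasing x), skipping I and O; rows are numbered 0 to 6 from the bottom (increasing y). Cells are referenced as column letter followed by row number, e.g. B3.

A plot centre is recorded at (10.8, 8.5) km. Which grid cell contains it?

Column index: ⌊(10.8 − 0.1) / 4.6⌋ = ⌊2.326⌋ = 2 → column C
Row offset from origin: ⌊(8.5 − 1.0) / 2.7⌋ = ⌊2.778⌋ = 2 → row 2

C2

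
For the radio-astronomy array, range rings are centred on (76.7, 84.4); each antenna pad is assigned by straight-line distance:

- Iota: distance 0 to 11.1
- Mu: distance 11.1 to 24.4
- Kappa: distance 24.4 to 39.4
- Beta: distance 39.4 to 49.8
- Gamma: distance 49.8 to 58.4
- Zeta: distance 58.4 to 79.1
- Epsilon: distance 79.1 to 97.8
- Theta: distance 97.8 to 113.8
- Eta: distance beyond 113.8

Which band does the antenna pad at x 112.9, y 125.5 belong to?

Gamma

Distance = √((112.9−76.7)² + (125.5−84.4)²) = √(1310.440 + 1689.210) = 54.769.
49.8 ≤ 54.769 < 58.4 → Gamma.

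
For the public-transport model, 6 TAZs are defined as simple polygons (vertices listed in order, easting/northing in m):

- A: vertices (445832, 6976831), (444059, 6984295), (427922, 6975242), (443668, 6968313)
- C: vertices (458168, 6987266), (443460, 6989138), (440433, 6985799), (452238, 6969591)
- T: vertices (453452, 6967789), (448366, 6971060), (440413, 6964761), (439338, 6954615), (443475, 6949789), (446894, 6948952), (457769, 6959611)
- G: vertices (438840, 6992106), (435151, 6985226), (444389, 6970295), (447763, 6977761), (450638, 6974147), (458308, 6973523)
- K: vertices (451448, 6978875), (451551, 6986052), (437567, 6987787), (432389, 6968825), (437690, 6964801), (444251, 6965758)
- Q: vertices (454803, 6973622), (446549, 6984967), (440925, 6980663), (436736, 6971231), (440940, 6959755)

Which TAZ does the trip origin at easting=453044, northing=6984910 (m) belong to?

Cast a ray rightward from (453044, 6984910). For each polygon, the edges (by vertex number in listed order) whose endpoints lie on opposite sides of northing = 6984910, where each meets that height, and whether that is right or left of the point:
A: no edge straddles that height → 0 crossings.
C: 3–4 at easting≈441080.5 (left), 4–1 at easting≈457377.6 (right) → 1 crossing.
T: no edge straddles that height → 0 crossings.
G: 2–3 at easting≈435346.5 (left), 6–1 at easting≈446378.7 (left) → 0 crossings.
K: 1–2 at easting≈451534.6 (left), 3–4 at easting≈436781.4 (left) → 0 crossings.
Q: 1–2 at easting≈446590.5 (left), 2–3 at easting≈446474.5 (left) → 0 crossings.
Only C has an odd count, so the point is inside C.

C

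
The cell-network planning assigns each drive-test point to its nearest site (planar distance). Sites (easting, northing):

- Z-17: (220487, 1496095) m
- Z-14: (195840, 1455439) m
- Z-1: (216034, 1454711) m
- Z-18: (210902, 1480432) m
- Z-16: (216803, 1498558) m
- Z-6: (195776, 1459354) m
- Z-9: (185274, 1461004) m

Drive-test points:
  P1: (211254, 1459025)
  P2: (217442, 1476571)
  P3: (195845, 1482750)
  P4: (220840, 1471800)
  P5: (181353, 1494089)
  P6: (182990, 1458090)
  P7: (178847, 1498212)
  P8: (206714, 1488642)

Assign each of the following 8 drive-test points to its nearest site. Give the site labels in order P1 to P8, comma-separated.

P1 → Z-1 (d²=41458996.00)
P2 → Z-18 (d²=57678921.00)
P3 → Z-18 (d²=232086373.00)
P4 → Z-18 (d²=173275268.00)
P5 → Z-18 (d²=1059657050.00)
P6 → Z-9 (d²=13708052.00)
P7 → Z-18 (d²=1343651425.00)
P8 → Z-18 (d²=84943444.00)

Z-1, Z-18, Z-18, Z-18, Z-18, Z-9, Z-18, Z-18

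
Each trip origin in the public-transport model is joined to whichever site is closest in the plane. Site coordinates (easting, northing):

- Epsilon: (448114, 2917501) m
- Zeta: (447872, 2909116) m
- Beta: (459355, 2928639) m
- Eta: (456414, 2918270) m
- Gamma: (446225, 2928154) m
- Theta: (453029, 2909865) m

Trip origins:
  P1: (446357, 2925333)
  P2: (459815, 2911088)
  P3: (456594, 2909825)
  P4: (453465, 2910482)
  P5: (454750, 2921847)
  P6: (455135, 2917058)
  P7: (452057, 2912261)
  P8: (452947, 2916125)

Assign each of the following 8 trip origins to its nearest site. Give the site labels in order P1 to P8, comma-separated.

Gamma, Theta, Theta, Theta, Eta, Eta, Theta, Eta

P1 → Gamma (d²=7975465.00)
P2 → Theta (d²=47545525.00)
P3 → Theta (d²=12710825.00)
P4 → Theta (d²=570785.00)
P5 → Eta (d²=15563825.00)
P6 → Eta (d²=3104785.00)
P7 → Theta (d²=6685600.00)
P8 → Eta (d²=16621114.00)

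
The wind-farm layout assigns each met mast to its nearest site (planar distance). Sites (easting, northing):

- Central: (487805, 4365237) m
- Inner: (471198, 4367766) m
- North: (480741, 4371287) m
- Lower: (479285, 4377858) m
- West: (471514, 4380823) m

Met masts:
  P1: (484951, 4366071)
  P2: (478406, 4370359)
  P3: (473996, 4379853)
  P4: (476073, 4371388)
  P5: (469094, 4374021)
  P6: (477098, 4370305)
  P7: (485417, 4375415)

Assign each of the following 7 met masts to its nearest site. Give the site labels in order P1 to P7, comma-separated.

P1 → Central (d²=8840872.00)
P2 → North (d²=6313409.00)
P3 → West (d²=7101224.00)
P4 → North (d²=21800425.00)
P5 → Inner (d²=43551841.00)
P6 → North (d²=14235773.00)
P7 → North (d²=38905360.00)

Central, North, West, North, Inner, North, North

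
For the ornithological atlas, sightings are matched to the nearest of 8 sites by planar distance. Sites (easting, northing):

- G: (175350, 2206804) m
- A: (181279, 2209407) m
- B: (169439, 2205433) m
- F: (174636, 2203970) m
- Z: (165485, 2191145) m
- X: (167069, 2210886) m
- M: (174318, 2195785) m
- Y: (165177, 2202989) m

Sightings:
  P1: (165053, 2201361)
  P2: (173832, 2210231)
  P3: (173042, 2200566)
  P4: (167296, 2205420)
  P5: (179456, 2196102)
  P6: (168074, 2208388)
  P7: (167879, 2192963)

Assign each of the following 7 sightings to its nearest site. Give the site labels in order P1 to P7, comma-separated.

P1 → Y (d²=2665760.00)
P2 → G (d²=14048653.00)
P3 → F (d²=14128052.00)
P4 → B (d²=4592618.00)
P5 → M (d²=26499533.00)
P6 → X (d²=7250029.00)
P7 → Z (d²=9036360.00)

Y, G, F, B, M, X, Z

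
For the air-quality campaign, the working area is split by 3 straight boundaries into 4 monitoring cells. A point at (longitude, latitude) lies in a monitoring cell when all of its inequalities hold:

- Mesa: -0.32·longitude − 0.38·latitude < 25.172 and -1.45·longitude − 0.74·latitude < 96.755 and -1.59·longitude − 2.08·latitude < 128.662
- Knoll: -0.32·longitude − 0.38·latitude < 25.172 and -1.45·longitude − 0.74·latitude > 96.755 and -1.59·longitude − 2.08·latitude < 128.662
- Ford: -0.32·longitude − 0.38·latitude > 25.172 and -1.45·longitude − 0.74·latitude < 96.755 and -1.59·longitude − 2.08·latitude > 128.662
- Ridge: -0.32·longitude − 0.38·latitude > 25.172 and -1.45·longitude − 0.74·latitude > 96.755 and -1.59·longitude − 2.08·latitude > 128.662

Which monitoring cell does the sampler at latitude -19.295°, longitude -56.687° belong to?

Ford

-0.32·-56.687 − 0.38·-19.295 = 25.472, which is > 25.172
-1.45·-56.687 − 0.74·-19.295 = 96.474, which is < 96.755
-1.59·-56.687 − 2.08·-19.295 = 130.266, which is > 128.662
This sign pattern matches Ford.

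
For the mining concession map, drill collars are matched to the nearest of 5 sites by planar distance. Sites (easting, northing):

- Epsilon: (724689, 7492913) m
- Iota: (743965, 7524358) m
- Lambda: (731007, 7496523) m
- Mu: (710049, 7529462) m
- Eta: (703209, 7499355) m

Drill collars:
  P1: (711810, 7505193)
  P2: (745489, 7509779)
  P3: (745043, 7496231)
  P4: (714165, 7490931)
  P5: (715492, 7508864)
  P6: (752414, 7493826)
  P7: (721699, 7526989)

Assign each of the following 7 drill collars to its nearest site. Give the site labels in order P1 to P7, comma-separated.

Eta, Iota, Lambda, Epsilon, Eta, Lambda, Mu

P1 → Eta (d²=108059445.00)
P2 → Iota (d²=214869817.00)
P3 → Lambda (d²=197094560.00)
P4 → Epsilon (d²=114682900.00)
P5 → Eta (d²=241293170.00)
P6 → Lambda (d²=465533458.00)
P7 → Mu (d²=141838229.00)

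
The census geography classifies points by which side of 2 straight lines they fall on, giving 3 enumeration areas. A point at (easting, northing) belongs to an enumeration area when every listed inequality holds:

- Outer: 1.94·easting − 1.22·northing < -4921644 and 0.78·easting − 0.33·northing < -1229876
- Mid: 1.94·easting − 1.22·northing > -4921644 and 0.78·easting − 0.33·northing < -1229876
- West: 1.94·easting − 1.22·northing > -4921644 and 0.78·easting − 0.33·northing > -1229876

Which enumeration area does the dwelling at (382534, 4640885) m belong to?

1.94·382534 − 1.22·4640885 = -4919763.740, which is > -4921644
0.78·382534 − 0.33·4640885 = -1233115.530, which is < -1229876
This sign pattern matches Mid.

Mid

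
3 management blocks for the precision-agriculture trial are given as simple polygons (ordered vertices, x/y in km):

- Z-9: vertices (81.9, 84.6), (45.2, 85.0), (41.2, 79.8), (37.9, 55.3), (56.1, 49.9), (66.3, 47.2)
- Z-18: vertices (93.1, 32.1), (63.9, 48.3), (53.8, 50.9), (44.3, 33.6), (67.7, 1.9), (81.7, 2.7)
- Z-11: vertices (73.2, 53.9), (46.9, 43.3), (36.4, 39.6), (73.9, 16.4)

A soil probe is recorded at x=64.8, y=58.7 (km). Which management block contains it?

Cast a ray rightward from (64.8, 58.7). For each polygon, the edges (by vertex number in listed order) whose endpoints lie on opposite sides of y = 58.7, where each meets that height, and whether that is right or left of the point:
Z-9: 3–4 at x≈38.36 (left), 6–1 at x≈71.10 (right) → 1 crossing.
Z-18: no edge straddles that height → 0 crossings.
Z-11: no edge straddles that height → 0 crossings.
Only Z-9 has an odd count, so the point is inside Z-9.

Z-9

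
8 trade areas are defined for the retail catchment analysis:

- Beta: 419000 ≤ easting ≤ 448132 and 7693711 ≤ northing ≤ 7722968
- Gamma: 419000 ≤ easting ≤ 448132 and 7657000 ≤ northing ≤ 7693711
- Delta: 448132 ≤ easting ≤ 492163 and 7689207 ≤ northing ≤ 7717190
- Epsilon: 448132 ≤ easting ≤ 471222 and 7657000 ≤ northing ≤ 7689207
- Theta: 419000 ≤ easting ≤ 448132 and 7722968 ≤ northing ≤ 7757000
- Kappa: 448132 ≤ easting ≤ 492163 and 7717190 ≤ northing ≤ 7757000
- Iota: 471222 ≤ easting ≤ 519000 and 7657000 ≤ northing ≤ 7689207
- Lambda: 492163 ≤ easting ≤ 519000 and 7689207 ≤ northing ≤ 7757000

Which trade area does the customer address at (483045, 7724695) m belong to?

The point has easting = 483045 and northing = 7724695.
Only Kappa satisfies 448132 ≤ easting ≤ 492163 and 7717190 ≤ northing ≤ 7757000.

Kappa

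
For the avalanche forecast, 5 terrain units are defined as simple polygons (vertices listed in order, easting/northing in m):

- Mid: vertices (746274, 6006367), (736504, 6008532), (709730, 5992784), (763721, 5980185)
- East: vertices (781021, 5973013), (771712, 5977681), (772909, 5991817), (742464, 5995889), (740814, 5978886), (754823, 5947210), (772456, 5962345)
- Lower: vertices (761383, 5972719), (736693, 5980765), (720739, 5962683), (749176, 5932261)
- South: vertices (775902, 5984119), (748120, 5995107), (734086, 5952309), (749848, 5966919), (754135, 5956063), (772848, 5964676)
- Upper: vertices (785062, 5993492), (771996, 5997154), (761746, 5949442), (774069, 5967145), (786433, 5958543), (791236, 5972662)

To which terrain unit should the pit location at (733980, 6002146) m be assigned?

Cast a ray rightward from (733980, 6002146). For each polygon, the edges (by vertex number in listed order) whose endpoints lie on opposite sides of northing = 6002146, where each meets that height, and whether that is right or left of the point:
Mid: 2–3 at easting≈725646.8 (left), 4–1 at easting≈749086.8 (right) → 1 crossing.
East: no edge straddles that height → 0 crossings.
Lower: no edge straddles that height → 0 crossings.
South: no edge straddles that height → 0 crossings.
Upper: no edge straddles that height → 0 crossings.
Only Mid has an odd count, so the point is inside Mid.

Mid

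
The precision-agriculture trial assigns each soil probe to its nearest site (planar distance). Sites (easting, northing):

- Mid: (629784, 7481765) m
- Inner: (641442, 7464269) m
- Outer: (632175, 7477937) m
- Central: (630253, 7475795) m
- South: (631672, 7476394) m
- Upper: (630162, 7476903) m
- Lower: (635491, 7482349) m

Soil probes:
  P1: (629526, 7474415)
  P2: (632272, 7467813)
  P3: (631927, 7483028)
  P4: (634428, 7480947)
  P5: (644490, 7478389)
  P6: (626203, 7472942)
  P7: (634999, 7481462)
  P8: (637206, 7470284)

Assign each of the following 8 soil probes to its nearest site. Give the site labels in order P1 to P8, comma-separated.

Central, Central, Mid, Lower, Lower, Central, Lower, Inner

P1 → Central (d²=2432929.00)
P2 → Central (d²=67788685.00)
P3 → Mid (d²=6187618.00)
P4 → Lower (d²=3095573.00)
P5 → Lower (d²=96663601.00)
P6 → Central (d²=24542109.00)
P7 → Lower (d²=1028833.00)
P8 → Inner (d²=54123921.00)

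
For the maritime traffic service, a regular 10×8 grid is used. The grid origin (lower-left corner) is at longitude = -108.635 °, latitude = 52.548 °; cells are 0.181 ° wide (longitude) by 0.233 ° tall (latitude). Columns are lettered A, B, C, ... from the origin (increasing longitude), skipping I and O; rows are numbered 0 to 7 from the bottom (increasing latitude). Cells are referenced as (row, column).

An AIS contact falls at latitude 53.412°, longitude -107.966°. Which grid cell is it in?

Column index: ⌊(-107.966 − -108.635) / 0.181⌋ = ⌊3.696⌋ = 3 → column D
Row offset from origin: ⌊(53.412 − 52.548) / 0.233⌋ = ⌊3.708⌋ = 3 → row 3

(3, D)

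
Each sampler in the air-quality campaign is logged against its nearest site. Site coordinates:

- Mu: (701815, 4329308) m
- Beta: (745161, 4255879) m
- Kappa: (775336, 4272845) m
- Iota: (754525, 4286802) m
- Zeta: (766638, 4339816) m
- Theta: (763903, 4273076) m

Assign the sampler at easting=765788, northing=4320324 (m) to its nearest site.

Zeta

Squared distances to each site:
Mu: 4173256985.000; Beta: 4578631154.000; Kappa: 2345419745.000; Iota: 1250579653.000; Zeta: 380660564.000; Theta: 2235926729.000.
Minimum at Zeta.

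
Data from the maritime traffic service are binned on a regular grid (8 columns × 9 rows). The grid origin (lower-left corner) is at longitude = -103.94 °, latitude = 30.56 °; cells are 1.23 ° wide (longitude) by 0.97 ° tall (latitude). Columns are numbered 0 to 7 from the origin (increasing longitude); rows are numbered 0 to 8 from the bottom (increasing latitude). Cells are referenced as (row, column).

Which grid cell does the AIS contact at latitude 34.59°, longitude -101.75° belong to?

Column index: ⌊(-101.75 − -103.94) / 1.23⌋ = ⌊1.780⌋ = 1
Row offset from origin: ⌊(34.59 − 30.56) / 0.97⌋ = ⌊4.155⌋ = 4 → row 4

(4, 1)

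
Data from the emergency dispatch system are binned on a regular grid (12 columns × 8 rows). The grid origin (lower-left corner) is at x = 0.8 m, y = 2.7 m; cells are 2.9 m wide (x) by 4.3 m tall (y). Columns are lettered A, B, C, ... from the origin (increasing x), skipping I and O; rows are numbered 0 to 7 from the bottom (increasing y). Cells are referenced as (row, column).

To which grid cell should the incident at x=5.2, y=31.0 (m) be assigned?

Column index: ⌊(5.2 − 0.8) / 2.9⌋ = ⌊1.517⌋ = 1 → column B
Row offset from origin: ⌊(31.0 − 2.7) / 4.3⌋ = ⌊6.581⌋ = 6 → row 6

(6, B)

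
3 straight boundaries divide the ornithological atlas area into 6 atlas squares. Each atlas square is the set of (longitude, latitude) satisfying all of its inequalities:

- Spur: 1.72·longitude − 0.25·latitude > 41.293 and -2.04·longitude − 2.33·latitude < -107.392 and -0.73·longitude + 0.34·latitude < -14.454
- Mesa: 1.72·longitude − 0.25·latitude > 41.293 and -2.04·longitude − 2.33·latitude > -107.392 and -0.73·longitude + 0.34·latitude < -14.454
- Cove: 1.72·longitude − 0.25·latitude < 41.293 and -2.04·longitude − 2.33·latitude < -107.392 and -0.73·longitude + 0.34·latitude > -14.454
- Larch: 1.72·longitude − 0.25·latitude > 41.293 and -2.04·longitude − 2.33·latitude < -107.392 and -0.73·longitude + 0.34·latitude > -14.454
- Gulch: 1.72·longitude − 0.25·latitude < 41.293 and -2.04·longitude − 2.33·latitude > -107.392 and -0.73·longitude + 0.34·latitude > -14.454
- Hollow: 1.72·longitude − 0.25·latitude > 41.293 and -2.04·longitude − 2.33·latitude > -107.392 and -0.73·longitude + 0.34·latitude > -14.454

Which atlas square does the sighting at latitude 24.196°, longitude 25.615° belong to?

Cove

1.72·25.615 − 0.25·24.196 = 38.009, which is < 41.293
-2.04·25.615 − 2.33·24.196 = -108.631, which is < -107.392
-0.73·25.615 + 0.34·24.196 = -10.472, which is > -14.454
This sign pattern matches Cove.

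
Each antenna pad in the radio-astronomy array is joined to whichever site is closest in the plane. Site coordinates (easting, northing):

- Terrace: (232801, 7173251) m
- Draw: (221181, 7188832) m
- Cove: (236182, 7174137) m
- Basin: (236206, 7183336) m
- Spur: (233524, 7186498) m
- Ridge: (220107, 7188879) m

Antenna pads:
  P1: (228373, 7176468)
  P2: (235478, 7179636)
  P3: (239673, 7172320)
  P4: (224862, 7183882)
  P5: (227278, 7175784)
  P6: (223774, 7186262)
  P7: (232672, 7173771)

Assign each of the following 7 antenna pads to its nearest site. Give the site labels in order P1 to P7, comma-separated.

Terrace, Basin, Cove, Draw, Terrace, Draw, Terrace

P1 → Terrace (d²=29956273.00)
P2 → Basin (d²=14219984.00)
P3 → Cove (d²=15488570.00)
P4 → Draw (d²=38052261.00)
P5 → Terrace (d²=36919618.00)
P6 → Draw (d²=13328549.00)
P7 → Terrace (d²=287041.00)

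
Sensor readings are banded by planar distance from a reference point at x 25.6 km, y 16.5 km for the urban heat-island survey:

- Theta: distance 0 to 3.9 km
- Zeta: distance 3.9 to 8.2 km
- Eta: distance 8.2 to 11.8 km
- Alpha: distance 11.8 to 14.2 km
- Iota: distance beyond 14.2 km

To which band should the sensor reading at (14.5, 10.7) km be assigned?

Distance = √((14.5−25.6)² + (10.7−16.5)²) = √(123.210 + 33.640) = 12.524 km.
11.8 ≤ 12.524 < 14.2 → Alpha.

Alpha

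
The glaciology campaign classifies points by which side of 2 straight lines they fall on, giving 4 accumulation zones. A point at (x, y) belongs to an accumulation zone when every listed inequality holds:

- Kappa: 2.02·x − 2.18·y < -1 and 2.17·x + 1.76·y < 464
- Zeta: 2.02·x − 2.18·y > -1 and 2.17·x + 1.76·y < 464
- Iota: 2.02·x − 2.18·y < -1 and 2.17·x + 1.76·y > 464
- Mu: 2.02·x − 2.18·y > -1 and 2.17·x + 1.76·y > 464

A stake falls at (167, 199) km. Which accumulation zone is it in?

Iota

2.02·167 − 2.18·199 = -96.480, which is < -1
2.17·167 + 1.76·199 = 712.630, which is > 464
This sign pattern matches Iota.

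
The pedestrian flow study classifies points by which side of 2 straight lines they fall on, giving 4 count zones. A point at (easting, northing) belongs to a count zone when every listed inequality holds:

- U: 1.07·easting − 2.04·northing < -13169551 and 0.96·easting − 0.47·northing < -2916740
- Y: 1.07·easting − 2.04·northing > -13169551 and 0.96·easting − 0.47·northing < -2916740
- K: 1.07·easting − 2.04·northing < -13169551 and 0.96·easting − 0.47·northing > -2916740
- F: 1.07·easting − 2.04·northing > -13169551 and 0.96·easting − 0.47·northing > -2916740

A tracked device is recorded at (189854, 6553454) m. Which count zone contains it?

1.07·189854 − 2.04·6553454 = -13165902.380, which is > -13169551
0.96·189854 − 0.47·6553454 = -2897863.540, which is > -2916740
This sign pattern matches F.

F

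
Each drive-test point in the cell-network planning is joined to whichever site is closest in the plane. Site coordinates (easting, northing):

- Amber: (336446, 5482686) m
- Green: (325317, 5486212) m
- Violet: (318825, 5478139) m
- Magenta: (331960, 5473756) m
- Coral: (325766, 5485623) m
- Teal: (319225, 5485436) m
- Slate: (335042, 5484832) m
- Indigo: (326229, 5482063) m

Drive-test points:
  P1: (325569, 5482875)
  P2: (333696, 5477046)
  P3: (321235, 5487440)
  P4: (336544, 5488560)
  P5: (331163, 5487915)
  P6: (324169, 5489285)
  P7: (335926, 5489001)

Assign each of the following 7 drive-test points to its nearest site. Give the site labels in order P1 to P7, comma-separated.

Indigo, Magenta, Teal, Slate, Slate, Green, Slate

P1 → Indigo (d²=1094944.00)
P2 → Magenta (d²=13837796.00)
P3 → Teal (d²=8056116.00)
P4 → Slate (d²=16153988.00)
P5 → Slate (d²=24551530.00)
P6 → Green (d²=10761233.00)
P7 → Slate (d²=18162017.00)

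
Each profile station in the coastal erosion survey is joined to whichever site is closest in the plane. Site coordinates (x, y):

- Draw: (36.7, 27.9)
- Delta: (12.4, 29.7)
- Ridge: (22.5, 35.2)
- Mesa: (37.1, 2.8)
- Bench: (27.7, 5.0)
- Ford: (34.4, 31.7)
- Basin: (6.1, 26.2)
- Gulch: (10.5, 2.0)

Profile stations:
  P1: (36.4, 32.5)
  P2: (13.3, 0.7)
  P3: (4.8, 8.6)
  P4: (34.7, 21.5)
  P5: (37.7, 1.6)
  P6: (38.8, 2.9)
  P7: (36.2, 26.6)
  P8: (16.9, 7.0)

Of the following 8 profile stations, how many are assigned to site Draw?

2

P1 → Ford
P2 → Gulch
P3 → Gulch
P4 → Draw
P5 → Mesa
P6 → Mesa
P7 → Draw
P8 → Gulch
2 of the 8 go to Draw.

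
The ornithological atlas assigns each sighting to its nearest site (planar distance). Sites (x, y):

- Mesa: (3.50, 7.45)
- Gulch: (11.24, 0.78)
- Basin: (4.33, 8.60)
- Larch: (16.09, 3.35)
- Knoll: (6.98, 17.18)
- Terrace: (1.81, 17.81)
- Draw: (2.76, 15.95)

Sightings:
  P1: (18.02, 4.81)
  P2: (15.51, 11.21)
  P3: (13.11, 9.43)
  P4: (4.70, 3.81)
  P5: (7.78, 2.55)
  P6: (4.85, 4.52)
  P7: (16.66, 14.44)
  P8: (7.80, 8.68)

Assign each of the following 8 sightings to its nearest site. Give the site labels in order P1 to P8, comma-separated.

Larch, Larch, Larch, Mesa, Gulch, Mesa, Knoll, Basin

P1 → Larch (d²=5.86)
P2 → Larch (d²=62.12)
P3 → Larch (d²=45.85)
P4 → Mesa (d²=14.69)
P5 → Gulch (d²=15.10)
P6 → Mesa (d²=10.41)
P7 → Knoll (d²=101.21)
P8 → Basin (d²=12.05)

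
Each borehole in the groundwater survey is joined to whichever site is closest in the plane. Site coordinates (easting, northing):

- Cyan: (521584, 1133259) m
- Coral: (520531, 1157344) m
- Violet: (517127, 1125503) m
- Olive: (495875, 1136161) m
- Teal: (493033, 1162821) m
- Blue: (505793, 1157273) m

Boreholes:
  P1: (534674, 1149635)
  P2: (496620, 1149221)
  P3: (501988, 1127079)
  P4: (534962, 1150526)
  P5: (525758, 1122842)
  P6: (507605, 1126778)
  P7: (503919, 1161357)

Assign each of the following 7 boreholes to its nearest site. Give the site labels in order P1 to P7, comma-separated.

P1 → Coral (d²=259453130.00)
P2 → Blue (d²=148978633.00)
P3 → Olive (d²=119851493.00)
P4 → Coral (d²=254738885.00)
P5 → Violet (d²=81575082.00)
P6 → Violet (d²=92294109.00)
P7 → Blue (d²=20190932.00)

Coral, Blue, Olive, Coral, Violet, Violet, Blue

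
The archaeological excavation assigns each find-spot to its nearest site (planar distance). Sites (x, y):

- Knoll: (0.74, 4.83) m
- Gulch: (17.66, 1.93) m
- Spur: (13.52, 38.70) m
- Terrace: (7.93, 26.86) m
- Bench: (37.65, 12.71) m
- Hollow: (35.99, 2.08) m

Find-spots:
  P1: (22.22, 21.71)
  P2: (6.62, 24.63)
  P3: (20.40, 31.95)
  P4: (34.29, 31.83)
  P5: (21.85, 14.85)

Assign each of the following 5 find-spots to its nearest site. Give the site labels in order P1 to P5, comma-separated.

Terrace, Terrace, Spur, Bench, Gulch

P1 → Terrace (d²=230.73)
P2 → Terrace (d²=6.69)
P3 → Spur (d²=92.90)
P4 → Bench (d²=376.86)
P5 → Gulch (d²=184.48)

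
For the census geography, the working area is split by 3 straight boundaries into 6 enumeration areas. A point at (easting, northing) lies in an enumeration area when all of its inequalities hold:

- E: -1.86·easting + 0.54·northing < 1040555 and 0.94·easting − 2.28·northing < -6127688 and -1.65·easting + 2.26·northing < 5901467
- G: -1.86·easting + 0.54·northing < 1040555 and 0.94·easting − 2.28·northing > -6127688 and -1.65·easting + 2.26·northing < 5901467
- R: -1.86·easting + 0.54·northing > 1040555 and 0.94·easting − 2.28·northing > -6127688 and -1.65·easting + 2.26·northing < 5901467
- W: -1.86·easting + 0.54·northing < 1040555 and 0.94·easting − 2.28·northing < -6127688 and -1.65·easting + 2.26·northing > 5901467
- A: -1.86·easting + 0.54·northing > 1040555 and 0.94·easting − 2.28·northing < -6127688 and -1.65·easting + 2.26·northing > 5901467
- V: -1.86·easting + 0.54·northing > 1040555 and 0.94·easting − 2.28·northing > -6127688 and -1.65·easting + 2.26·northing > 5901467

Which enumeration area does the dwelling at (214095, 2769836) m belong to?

V

-1.86·214095 + 0.54·2769836 = 1097494.740, which is > 1040555
0.94·214095 − 2.28·2769836 = -6113976.780, which is > -6127688
-1.65·214095 + 2.26·2769836 = 5906572.610, which is > 5901467
This sign pattern matches V.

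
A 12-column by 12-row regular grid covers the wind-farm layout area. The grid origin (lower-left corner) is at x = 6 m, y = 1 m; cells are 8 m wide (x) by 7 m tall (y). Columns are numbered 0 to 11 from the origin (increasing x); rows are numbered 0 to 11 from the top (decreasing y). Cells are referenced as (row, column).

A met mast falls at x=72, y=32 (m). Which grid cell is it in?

(7, 8)

Column index: ⌊(72 − 6) / 8⌋ = ⌊8.250⌋ = 8
Row offset from origin: ⌊(32 − 1) / 7⌋ = ⌊4.429⌋ = 4 → row 7 (counted from top)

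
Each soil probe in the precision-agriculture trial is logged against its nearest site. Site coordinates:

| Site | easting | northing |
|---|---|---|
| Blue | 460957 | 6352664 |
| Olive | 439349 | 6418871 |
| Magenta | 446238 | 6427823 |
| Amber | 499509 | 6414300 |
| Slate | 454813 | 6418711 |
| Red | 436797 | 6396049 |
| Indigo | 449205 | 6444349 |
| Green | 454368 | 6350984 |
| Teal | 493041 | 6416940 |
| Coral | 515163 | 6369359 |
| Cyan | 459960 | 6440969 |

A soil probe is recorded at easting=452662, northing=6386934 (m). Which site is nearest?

Red

Squared distances to each site:
Blue: 1243239925.000; Olive: 1197207938.000; Magenta: 1713178097.000; Amber: 2943539365.000; Slate: 1014404530.000; Red: 334781450.000; Indigo: 3308433074.000; Green: 1295312936.000; Teal: 2530823677.000; Coral: 4215255626.000; Cyan: 2973042029.000.
Minimum at Red.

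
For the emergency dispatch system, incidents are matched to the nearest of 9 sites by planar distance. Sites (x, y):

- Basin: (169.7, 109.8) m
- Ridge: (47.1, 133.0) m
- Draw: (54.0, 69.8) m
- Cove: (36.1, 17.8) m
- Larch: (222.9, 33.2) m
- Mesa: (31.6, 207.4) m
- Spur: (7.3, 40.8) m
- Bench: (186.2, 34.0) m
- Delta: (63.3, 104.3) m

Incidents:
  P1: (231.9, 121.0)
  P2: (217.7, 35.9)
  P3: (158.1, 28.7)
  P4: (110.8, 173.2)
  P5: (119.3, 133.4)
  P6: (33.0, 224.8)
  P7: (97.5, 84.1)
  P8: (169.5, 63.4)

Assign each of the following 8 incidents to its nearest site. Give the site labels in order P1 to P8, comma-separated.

P1 → Basin (d²=3994.28)
P2 → Larch (d²=34.33)
P3 → Bench (d²=817.70)
P4 → Ridge (d²=5673.73)
P5 → Basin (d²=3097.12)
P6 → Mesa (d²=304.72)
P7 → Delta (d²=1577.68)
P8 → Bench (d²=1143.25)

Basin, Larch, Bench, Ridge, Basin, Mesa, Delta, Bench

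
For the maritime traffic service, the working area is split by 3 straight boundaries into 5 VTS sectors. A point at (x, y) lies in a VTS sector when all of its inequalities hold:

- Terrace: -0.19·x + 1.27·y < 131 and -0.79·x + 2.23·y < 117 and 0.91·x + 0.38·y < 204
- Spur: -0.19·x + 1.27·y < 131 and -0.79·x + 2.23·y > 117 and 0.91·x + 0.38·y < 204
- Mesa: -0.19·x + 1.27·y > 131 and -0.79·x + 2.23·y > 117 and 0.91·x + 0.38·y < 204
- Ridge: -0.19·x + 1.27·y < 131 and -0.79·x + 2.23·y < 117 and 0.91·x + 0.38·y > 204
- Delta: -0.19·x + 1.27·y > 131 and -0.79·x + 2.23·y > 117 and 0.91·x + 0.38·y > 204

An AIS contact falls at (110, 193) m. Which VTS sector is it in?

Mesa

-0.19·110 + 1.27·193 = 224.210, which is > 131
-0.79·110 + 2.23·193 = 343.490, which is > 117
0.91·110 + 0.38·193 = 173.440, which is < 204
This sign pattern matches Mesa.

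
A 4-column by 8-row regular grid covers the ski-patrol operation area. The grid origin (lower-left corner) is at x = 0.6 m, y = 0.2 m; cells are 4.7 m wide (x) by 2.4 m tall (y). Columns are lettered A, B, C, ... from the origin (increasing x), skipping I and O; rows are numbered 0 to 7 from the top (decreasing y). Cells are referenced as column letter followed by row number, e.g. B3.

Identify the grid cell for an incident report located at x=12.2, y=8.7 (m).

C4

Column index: ⌊(12.2 − 0.6) / 4.7⌋ = ⌊2.468⌋ = 2 → column C
Row offset from origin: ⌊(8.7 − 0.2) / 2.4⌋ = ⌊3.542⌋ = 3 → row 4 (counted from top)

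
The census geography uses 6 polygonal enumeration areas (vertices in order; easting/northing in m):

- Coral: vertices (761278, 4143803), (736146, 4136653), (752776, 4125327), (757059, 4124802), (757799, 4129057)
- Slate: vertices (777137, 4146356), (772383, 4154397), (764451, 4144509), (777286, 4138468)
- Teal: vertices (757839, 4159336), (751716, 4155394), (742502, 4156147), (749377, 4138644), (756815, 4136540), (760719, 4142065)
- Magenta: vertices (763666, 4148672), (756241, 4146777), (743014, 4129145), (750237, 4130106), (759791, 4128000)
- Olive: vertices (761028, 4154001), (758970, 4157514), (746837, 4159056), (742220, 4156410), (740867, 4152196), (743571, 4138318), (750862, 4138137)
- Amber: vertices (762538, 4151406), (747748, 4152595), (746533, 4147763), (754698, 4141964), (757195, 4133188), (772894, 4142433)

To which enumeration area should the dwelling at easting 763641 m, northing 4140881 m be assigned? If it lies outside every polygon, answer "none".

Amber

Cast a ray rightward from (763641, 4140881). For each polygon, the edges (by vertex number in listed order) whose endpoints lie on opposite sides of northing = 4140881, where each meets that height, and whether that is right or left of the point:
Coral: 1–2 at easting≈751007.3 (left), 5–1 at easting≈760588.6 (left) → 0 crossings.
Slate: 3–4 at easting≈772159.2 (right), 4–1 at easting≈777240.4 (right) → 2 crossings.
Teal: 3–4 at easting≈748498.3 (left), 5–6 at easting≈759882.4 (left) → 0 crossings.
Magenta: 2–3 at easting≈751818.0 (left), 5–1 at easting≈762205.6 (left) → 0 crossings.
Olive: 5–6 at easting≈743071.6 (left), 7–1 at easting≈752620.4 (left) → 0 crossings.
Amber: 4–5 at easting≈755006.1 (left), 5–6 at easting≈770258.5 (right) → 1 crossing.
Only Amber has an odd count, so the point is inside Amber.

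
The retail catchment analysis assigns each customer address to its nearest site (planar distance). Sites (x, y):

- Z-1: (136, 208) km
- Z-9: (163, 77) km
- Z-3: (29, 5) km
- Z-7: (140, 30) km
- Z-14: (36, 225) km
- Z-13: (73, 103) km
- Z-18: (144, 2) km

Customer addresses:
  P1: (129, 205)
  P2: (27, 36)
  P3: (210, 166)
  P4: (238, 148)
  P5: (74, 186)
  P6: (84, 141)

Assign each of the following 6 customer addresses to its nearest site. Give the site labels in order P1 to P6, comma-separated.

Z-1, Z-3, Z-1, Z-9, Z-14, Z-13

P1 → Z-1 (d²=58.00)
P2 → Z-3 (d²=965.00)
P3 → Z-1 (d²=7240.00)
P4 → Z-9 (d²=10666.00)
P5 → Z-14 (d²=2965.00)
P6 → Z-13 (d²=1565.00)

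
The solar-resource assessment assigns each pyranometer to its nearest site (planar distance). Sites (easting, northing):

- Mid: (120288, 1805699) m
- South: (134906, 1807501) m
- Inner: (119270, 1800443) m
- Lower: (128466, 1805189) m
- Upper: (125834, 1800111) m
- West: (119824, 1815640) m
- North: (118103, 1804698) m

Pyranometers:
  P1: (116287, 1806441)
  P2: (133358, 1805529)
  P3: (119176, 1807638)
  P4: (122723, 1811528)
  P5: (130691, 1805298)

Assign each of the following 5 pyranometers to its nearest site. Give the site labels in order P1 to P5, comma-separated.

P1 → North (d²=6335905.00)
P2 → South (d²=6285088.00)
P3 → Mid (d²=4996265.00)
P4 → West (d²=25312745.00)
P5 → Lower (d²=4962506.00)

North, South, Mid, West, Lower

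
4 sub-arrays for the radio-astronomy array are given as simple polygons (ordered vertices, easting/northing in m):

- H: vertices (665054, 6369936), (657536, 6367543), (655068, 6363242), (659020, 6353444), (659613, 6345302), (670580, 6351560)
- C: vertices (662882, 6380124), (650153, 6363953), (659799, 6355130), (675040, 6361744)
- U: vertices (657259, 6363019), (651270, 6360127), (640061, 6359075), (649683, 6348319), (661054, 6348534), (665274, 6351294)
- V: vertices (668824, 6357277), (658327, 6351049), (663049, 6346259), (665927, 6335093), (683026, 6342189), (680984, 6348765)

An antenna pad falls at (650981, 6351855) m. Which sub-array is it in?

U

Cast a ray rightward from (650981, 6351855). For each polygon, the edges (by vertex number in listed order) whose endpoints lie on opposite sides of northing = 6351855, where each meets that height, and whether that is right or left of the point:
H: 4–5 at easting≈659135.7 (right), 6–1 at easting≈670491.3 (right) → 2 crossings.
C: no edge straddles that height → 0 crossings.
U: 3–4 at easting≈646519.8 (left), 6–1 at easting≈664890.5 (right) → 1 crossing.
V: 1–2 at easting≈659685.5 (right), 6–1 at easting≈676569.7 (right) → 2 crossings.
Only U has an odd count, so the point is inside U.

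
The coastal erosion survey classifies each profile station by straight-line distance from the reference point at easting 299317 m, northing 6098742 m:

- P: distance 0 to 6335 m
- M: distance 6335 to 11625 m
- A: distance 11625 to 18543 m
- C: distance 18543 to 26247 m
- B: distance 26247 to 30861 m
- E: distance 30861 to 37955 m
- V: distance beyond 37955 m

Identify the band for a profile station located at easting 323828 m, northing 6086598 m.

B

Distance = √((323828−299317)² + (6086598−6098742)²) = √(600789121.000 + 147476736.000) = 27354.449 m.
26247 ≤ 27354.449 < 30861 → B.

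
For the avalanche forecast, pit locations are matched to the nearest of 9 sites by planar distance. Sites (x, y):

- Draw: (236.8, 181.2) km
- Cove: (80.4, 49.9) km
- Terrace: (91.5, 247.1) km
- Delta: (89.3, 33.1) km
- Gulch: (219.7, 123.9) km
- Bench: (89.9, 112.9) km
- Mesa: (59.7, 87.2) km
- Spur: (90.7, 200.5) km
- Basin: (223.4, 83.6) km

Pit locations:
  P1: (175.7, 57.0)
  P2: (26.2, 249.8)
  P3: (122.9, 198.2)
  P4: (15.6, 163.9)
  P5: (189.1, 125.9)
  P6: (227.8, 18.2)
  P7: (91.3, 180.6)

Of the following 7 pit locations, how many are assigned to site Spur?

3

P1 → Basin
P2 → Terrace
P3 → Spur
P4 → Spur
P5 → Gulch
P6 → Basin
P7 → Spur
3 of the 7 go to Spur.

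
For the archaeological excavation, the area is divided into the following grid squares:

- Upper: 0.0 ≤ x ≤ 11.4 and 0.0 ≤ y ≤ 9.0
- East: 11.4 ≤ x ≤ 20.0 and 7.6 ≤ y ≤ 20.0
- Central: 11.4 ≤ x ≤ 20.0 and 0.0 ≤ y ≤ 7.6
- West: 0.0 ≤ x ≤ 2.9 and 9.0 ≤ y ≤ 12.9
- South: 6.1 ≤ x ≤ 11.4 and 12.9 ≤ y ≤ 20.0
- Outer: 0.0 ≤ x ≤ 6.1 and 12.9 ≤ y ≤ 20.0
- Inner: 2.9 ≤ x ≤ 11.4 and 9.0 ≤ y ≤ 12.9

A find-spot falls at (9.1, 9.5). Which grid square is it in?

The point has x = 9.1 and y = 9.5.
Only Inner satisfies 2.9 ≤ x ≤ 11.4 and 9.0 ≤ y ≤ 12.9.

Inner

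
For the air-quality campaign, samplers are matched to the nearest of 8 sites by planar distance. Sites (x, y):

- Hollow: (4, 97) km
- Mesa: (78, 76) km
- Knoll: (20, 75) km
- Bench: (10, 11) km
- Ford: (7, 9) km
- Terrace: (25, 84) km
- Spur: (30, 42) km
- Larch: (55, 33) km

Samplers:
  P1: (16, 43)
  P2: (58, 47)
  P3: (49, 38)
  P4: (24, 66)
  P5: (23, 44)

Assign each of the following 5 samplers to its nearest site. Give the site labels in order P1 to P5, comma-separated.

P1 → Spur (d²=197.00)
P2 → Larch (d²=205.00)
P3 → Larch (d²=61.00)
P4 → Knoll (d²=97.00)
P5 → Spur (d²=53.00)

Spur, Larch, Larch, Knoll, Spur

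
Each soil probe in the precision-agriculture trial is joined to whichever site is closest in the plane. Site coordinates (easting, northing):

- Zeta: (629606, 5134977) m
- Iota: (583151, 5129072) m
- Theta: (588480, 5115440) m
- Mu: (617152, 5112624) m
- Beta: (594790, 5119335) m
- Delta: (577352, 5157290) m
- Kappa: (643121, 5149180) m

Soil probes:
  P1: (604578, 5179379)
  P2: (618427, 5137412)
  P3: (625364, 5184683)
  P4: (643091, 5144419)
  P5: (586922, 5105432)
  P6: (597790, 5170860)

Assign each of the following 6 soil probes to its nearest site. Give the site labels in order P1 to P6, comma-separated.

P1 → Delta (d²=1229178997.00)
P2 → Zeta (d²=130899266.00)
P3 → Kappa (d²=1575774058.00)
P4 → Kappa (d²=22668021.00)
P5 → Theta (d²=102587428.00)
P6 → Delta (d²=601856744.00)

Delta, Zeta, Kappa, Kappa, Theta, Delta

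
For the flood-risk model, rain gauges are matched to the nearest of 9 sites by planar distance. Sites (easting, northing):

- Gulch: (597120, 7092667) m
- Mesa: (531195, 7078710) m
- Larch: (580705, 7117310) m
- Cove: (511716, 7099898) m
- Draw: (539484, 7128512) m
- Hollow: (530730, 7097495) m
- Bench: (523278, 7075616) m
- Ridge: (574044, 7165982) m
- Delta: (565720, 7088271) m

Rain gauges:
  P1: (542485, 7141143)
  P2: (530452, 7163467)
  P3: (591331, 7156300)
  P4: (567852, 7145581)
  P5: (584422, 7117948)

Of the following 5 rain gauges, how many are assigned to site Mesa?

P1 → Draw
P2 → Draw
P3 → Ridge
P4 → Ridge
P5 → Larch
0 of the 5 go to Mesa.

0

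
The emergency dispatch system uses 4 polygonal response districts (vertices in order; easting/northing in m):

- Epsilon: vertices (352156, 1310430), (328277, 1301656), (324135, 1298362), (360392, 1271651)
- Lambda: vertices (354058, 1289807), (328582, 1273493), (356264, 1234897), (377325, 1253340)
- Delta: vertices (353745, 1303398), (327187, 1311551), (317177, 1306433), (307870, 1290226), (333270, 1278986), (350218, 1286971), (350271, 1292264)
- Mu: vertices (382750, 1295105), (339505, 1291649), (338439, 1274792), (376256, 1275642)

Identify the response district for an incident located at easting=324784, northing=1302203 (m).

Cast a ray rightward from (324784, 1302203). For each polygon, the edges (by vertex number in listed order) whose endpoints lie on opposite sides of northing = 1302203, where each meets that height, and whether that is right or left of the point:
Epsilon: 1–2 at easting≈329765.7 (right), 4–1 at easting≈353903.3 (right) → 2 crossings.
Lambda: no edge straddles that height → 0 crossings.
Delta: 3–4 at easting≈314747.9 (left), 7–1 at easting≈353372.1 (right) → 1 crossing.
Mu: no edge straddles that height → 0 crossings.
Only Delta has an odd count, so the point is inside Delta.

Delta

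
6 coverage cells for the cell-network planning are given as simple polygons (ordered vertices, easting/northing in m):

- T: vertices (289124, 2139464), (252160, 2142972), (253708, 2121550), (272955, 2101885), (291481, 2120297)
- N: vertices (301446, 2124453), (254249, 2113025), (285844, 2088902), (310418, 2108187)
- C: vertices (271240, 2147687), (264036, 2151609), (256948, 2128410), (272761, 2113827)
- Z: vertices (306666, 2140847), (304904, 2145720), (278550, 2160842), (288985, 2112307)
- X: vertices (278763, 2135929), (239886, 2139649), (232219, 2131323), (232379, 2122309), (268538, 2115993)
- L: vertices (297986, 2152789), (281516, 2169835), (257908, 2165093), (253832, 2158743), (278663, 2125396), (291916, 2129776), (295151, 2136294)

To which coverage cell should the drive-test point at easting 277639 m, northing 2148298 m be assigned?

L

Cast a ray rightward from (277639, 2148298). For each polygon, the edges (by vertex number in listed order) whose endpoints lie on opposite sides of northing = 2148298, where each meets that height, and whether that is right or left of the point:
T: no edge straddles that height → 0 crossings.
N: no edge straddles that height → 0 crossings.
C: 1–2 at easting≈270117.7 (left), 2–3 at easting≈263024.4 (left) → 0 crossings.
Z: 2–3 at easting≈300411.2 (right), 3–4 at easting≈281247.0 (right) → 2 crossings.
X: no edge straddles that height → 0 crossings.
L: 4–5 at easting≈261609.6 (left), 7–1 at easting≈297214.1 (right) → 1 crossing.
Only L has an odd count, so the point is inside L.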